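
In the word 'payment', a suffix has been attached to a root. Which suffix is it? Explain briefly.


The word 'payment' = 'pay' (root) + '-ment' (suffix). The suffix is '-ment'.

ment


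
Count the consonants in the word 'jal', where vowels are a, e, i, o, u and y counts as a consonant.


Consonants in 'jal': j, l = 2 consonants.

2


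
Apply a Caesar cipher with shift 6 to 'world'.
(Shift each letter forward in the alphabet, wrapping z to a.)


Shift each letter by 6: w -> c, o -> u, r -> x, l -> r, d -> j. Result: 'cuxrj'.

cuxrj


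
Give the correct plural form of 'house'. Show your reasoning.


Apply rule: Add -s. 'house' becomes 'houses'.

houses


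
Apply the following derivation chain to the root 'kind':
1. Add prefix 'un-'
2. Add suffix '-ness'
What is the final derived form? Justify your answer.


Step 1: Add prefix 'un-' to 'kind' = 'unkind'
Step 2: Add suffix '-ness' to 'unkind' = 'unkindness'

unkindness


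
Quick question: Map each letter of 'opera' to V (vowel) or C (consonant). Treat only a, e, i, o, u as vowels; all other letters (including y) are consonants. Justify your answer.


Letter mapping: o = V, p = C, e = V, r = C, a = V.

VCVCV


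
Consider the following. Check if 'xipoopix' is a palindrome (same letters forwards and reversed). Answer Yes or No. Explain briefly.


Forward: 'xipoopix'
Reversed: 'xipoopix'
They are identical.

Yes


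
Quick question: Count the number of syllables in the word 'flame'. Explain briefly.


Break 'flame' into syllables: flame -> flame = 1 syllable

1 syllable


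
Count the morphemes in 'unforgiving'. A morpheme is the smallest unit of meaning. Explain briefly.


Decomposition: un- (prefix) + forgive (root) + -ing (suffix) = 3 morpheme(s)

3 morphemes


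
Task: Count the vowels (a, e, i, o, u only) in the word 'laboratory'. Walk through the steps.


Vowels in 'laboratory': a, o, a, o = 4 vowels.

4


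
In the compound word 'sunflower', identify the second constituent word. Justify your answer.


Split 'sunflower' into 'sun' + 'flower'. The second part is 'flower'.

flower


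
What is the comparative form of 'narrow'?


Apply comparative formation (add -er): 'narrow' -> 'narrower'.

narrower


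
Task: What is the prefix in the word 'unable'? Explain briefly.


The word 'unable' = 'un' (prefix) + 'able' (root). The prefix is 'un'.

un


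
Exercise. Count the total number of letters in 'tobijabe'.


Spell out 'tobijabe' and number each letter: t(1), o(2), b(3), i(4), j(5), a(6), b(7), e(8). Total: 8 letters.

8


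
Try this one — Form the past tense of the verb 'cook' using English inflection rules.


Apply rule: Add -ed. 'cook' becomes 'cooked'.

cooked


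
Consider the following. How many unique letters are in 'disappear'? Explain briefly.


Unique letters in 'disappear': {a, d, e, i, p, r, s} = 7 distinct letters.

7


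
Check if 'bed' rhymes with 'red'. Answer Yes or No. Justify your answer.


Rime (stressed vowel + following sounds) of 'bed': -ed = /ɛd/
Rime of 'red': -ed = /ɛd/
/ɛd/ and /ɛd/ are the same ending sound, so the words rhyme.

Yes


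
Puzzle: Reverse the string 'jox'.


Reverse 'jox' character by character: 'xoj'.

xoj


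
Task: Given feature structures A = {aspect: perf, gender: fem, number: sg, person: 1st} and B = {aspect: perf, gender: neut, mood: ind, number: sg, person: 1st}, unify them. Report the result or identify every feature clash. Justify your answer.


Compare features:
aspect: A=perf vs B=perf -> unified: perf
gender: A=fem vs B=neut -> CLASH
mood: A=_ vs B=ind -> unified: ind
number: A=sg vs B=sg -> unified: sg
person: A=1st vs B=1st -> unified: 1st
Clash detected on feature 'gender' (fem vs neut); unification fails.

CLASH on 'gender' (fem vs neut)


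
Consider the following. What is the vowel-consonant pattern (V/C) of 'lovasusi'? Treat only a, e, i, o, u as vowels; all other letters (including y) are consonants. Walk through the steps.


Letter mapping: l = C, o = V, v = C, a = V, s = C, u = V, s = C, i = V.

CVCVCVCV


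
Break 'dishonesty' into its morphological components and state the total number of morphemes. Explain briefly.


Step 1: Identify prefix: 'dis' (meaning: not/apart)
Step 2: Identify root: 'honest'
Step 3: Identify suffix(es): 'y'
Decomposition: dis- (prefix: not/apart) + honest (root) + -y (suffix: quality)
Total morphemes: 3

3 morphemes (dis- (prefix: not/apart) + honest (root) + -y (suffix: quality))


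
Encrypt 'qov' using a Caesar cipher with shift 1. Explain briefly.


Shift each letter by 1: q -> r, o -> p, v -> w. Result: 'rpw'.

rpw


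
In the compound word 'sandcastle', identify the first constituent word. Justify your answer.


Split 'sandcastle' into 'sand' + 'castle'. The first part is 'sand'.

sand


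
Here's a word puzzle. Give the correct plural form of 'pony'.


Apply rule: Change -y to -ies (consonant + y). 'pony' becomes 'ponies'.

ponies


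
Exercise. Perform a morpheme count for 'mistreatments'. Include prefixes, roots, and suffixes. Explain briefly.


Decomposition: mis- (prefix) + treat (root) + -ment (suffix) + -s (plural) = 4 morpheme(s)

4 morphemes


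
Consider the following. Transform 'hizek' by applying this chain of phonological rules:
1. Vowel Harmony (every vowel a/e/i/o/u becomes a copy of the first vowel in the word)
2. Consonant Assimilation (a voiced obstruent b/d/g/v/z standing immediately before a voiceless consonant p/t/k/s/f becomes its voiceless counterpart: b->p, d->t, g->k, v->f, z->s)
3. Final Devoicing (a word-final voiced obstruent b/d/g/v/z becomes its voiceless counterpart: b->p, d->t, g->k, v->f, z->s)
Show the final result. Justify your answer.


Starting form: 'hizek'
Rule 1: Vowel Harmony: all vowels become 'i' (matching first vowel). 'hizek' -> 'hizik'
Rule 2: Consonant Assimilation: no voiced obstruent (b/d/g/v/z) stands immediately before a voiceless consonant (p/t/k/s/f). No change.
Rule 3: Final Devoicing: final consonant 'k' is not one of the voiced obstruents b/d/g/v/z. No change.
Final form: 'hizik'

hizik


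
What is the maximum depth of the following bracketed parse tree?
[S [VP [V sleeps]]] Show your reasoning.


Count bracket nesting levels:
'[' at pos 0: depth = 1
'[' at pos 3: depth = 2
'[' at pos 7: depth = 3
Maximum depth reached: 3

3


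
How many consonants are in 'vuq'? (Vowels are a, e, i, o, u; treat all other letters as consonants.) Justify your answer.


Consonants in 'vuq': v, q = 2 consonants.

2


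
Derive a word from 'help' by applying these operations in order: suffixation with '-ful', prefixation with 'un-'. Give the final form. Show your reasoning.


Step 1: Add suffix '-ful' to 'help' = 'helpful'
Step 2: Add prefix 'un-' to 'helpful' = 'unhelpful'

unhelpful


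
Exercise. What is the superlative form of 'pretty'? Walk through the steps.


Apply superlative formation (consonant + y: change y to i, add -est): 'pretty' -> 'prettiest'.

prettiest


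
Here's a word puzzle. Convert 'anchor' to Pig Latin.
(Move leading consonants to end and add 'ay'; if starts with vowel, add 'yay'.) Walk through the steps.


'anchor' starts with a vowel, so add 'yay': 'anchoryay'.

anchoryay


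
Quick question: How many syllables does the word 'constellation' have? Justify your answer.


Break 'constellation' into syllables: con-stel-la-tion -> con | stel | la | tion = 4 syllables

4 syllables


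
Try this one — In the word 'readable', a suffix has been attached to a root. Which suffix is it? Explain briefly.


The word 'readable' = 'read' (root) + '-able' (suffix). The suffix is '-able'.

able


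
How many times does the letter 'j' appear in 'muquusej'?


Letter 'j' in 'muquusej': found at position(s) 8 = 1 occurrence(s).

1


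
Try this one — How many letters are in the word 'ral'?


Spell out 'ral' and number each letter: r(1), a(2), l(3). Total: 3 letters.

3


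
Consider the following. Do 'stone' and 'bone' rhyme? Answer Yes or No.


Rime (stressed vowel + following sounds) of 'stone': -one = /oʊn/
Rime of 'bone': -one = /oʊn/
/oʊn/ and /oʊn/ are the same ending sound, so the words rhyme.

Yes


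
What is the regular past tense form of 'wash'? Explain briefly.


Apply rule: Add -ed. 'wash' becomes 'washed'.

washed


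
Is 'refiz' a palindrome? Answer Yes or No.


Forward: 'refiz'
Reversed: 'zifer'
They differ.

No


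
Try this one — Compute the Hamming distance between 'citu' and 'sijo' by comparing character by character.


Alignment:
Position 1: 'c' vs 's' = DIFFER
Position 2: 'i' vs 'i' = match
Position 3: 't' vs 'j' = DIFFER
Position 4: 'u' vs 'o' = DIFFER
Total differences: 3

3


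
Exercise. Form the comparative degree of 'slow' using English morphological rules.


Apply comparative formation (add -er): 'slow' -> 'slower'.

slower


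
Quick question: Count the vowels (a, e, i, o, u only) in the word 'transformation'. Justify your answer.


Vowels in 'transformation': a, o, a, i, o = 5 vowels.

5


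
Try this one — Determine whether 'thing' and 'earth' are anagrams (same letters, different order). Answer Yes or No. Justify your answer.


Sorted letters of 'thing': 'ghint'
Sorted letters of 'earth': 'aehrt'
They do not match.

No


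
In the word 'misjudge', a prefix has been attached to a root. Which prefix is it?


The word 'misjudge' = 'mis' (prefix) + 'judge' (root). The prefix is 'mis'.

mis


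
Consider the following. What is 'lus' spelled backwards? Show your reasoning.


Reverse 'lus' character by character: 'sul'.

sul


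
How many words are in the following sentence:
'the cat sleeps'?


Split into words: the | cat | sleeps = 3 words.

3


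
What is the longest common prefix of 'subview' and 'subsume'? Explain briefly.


Compare from the start: 3 characters match: 'sub'. Mismatch at position 4: 'v' vs 's'.

sub


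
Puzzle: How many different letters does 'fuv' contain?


Unique letters in 'fuv': {f, u, v} = 3 distinct letters.

3


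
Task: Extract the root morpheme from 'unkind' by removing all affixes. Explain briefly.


Remove prefix 'un' from 'unkind' to get root 'kind'.

kind


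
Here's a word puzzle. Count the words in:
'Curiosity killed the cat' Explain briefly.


Split into words: Curiosity | killed | the | cat = 4 words.

4


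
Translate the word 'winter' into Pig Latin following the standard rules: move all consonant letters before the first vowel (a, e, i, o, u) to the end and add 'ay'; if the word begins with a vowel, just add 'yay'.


'winter': move consonant cluster 'w' to end and add 'ay': 'interway'.

interway


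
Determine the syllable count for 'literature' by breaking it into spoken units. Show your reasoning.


Break 'literature' into syllables: lit-er-a-ture -> lit | er | a | ture = 4 syllables

4 syllables


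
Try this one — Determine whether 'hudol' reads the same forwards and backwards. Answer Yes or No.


Forward: 'hudol'
Reversed: 'loduh'
They differ.

No


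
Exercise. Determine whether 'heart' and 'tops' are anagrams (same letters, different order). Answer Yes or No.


Sorted letters of 'heart': 'aehrt'
Sorted letters of 'tops': 'opst'
They do not match.

No


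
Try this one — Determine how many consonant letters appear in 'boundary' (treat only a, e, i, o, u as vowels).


Consonants in 'boundary': b, n, d, r, y = 5 consonants.

5


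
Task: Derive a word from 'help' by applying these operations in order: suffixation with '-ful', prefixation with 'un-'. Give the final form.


Step 1: Add suffix '-ful' to 'help' = 'helpful'
Step 2: Add prefix 'un-' to 'helpful' = 'unhelpful'

unhelpful


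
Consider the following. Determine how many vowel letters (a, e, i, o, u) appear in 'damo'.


Vowels in 'damo': a, o = 2 vowels.

2


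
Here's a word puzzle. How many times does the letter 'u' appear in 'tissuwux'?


Letter 'u' in 'tissuwux': found at position(s) 5, 7 = 2 occurrence(s).

2


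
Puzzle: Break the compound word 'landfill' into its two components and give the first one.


Split 'landfill' into 'land' + 'fill'. The first part is 'land'.

land


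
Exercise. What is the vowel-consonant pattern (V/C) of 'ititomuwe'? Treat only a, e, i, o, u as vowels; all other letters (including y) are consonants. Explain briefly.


Letter mapping: i = V, t = C, i = V, t = C, o = V, m = C, u = V, w = C, e = V.

VCVCVCVCV


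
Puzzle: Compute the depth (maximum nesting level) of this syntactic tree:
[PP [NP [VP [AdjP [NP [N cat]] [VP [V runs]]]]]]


Count bracket nesting levels:
'[' at pos 0: depth = 1
'[' at pos 4: depth = 2
'[' at pos 8: depth = 3
'[' at pos 12: depth = 4
'[' at pos 18: depth = 5
'[' at pos 22: depth = 6
'[' at pos 31: depth = 5
'[' at pos 35: depth = 6
Maximum depth reached: 6

6


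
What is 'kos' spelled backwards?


Reverse 'kos' character by character: 'sok'.

sok


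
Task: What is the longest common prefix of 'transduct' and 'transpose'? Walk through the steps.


Compare from the start: 5 characters match: 'trans'. Mismatch at position 6: 'd' vs 'p'.

trans


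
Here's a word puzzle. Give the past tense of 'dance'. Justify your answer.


Apply rule: Add -d (word ends in -e). 'dance' becomes 'danced'.

danced


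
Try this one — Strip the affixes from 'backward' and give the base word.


Remove suffix '-ward' from 'backward' to get root 'back'.

back


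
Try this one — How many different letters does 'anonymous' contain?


Unique letters in 'anonymous': {a, m, n, o, s, u, y} = 7 distinct letters.

7


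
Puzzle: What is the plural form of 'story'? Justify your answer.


Apply rule: Change -y to -ies (consonant + y). 'story' becomes 'stories'.

stories


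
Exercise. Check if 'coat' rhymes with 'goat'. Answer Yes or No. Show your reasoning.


Rime (stressed vowel + following sounds) of 'coat': -oat = /oʊt/
Rime of 'goat': -oat = /oʊt/
/oʊt/ and /oʊt/ are the same ending sound, so the words rhyme.

Yes


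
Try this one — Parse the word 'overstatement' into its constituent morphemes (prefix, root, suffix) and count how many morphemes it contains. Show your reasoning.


Step 1: Identify prefix: 'over' (meaning: excessively)
Step 2: Identify root: 'state'
Step 3: Identify suffix(es): 'ment'
Decomposition: over- (prefix: excessively) + state (root) + -ment (suffix: action/result)
Total morphemes: 3

3 morphemes (over- (prefix: excessively) + state (root) + -ment (suffix: action/result))


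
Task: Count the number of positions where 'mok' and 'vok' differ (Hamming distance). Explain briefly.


Alignment:
Position 1: 'm' vs 'v' = DIFFER
Position 2: 'o' vs 'o' = match
Position 3: 'k' vs 'k' = match
Total differences: 1

1


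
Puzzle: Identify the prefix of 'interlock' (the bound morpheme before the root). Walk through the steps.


The word 'interlock' = 'inter' (prefix) + 'lock' (root). The prefix is 'inter'.

inter


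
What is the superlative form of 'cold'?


Apply superlative formation (add -est): 'cold' -> 'coldest'.

coldest


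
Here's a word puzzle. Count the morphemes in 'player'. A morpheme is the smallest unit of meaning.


Decomposition: play (root) + -er (suffix) = 2 morpheme(s)

2 morphemes


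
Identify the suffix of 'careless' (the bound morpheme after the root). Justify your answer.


The word 'careless' = 'care' (root) + '-less' (suffix). The suffix is '-less'.

less


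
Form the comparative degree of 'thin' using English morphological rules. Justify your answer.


Apply comparative formation (double final consonant, add -er): 'thin' -> 'thinner'.

thinner


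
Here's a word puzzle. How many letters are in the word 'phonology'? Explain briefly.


Spell out 'phonology' and number each letter: p(1), h(2), o(3), n(4), o(5), l(6), o(7), g(8), y(9). Total: 9 letters.

9


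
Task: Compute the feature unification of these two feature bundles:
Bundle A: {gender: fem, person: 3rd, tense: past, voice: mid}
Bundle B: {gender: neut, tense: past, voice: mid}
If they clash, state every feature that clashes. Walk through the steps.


Compare features:
gender: A=fem vs B=neut -> CLASH
person: A=3rd vs B=_ -> unified: 3rd
tense: A=past vs B=past -> unified: past
voice: A=mid vs B=mid -> unified: mid
Clash detected on feature 'gender' (fem vs neut); unification fails.

CLASH on 'gender' (fem vs neut)


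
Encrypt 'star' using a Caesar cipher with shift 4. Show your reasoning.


Shift each letter by 4: s -> w, t -> x, a -> e, r -> v. Result: 'wxev'.

wxev


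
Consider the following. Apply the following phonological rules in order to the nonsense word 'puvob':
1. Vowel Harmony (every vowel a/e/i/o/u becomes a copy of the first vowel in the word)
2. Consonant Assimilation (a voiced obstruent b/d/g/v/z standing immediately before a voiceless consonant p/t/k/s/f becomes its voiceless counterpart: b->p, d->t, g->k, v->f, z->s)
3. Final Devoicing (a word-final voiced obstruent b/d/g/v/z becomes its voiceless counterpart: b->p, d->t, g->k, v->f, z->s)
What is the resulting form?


Starting form: 'puvob'
Rule 1: Vowel Harmony: all vowels become 'u' (matching first vowel). 'puvob' -> 'puvub'
Rule 2: Consonant Assimilation: no voiced obstruent (b/d/g/v/z) stands immediately before a voiceless consonant (p/t/k/s/f). No change.
Rule 3: Final Devoicing: word-final voiced obstruent 'b' becomes voiceless 'p'. 'puvub' -> 'puvup'
Final form: 'puvup'

puvup


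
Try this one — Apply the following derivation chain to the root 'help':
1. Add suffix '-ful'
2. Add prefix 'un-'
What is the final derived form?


Step 1: Add suffix '-ful' to 'help' = 'helpful'
Step 2: Add prefix 'un-' to 'helpful' = 'unhelpful'

unhelpful


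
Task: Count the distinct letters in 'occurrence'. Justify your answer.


Unique letters in 'occurrence': {c, e, n, o, r, u} = 6 distinct letters.

6


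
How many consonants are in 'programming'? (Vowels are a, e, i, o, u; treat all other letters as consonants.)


Consonants in 'programming': p, r, g, r, m, m, n, g = 8 consonants.

8


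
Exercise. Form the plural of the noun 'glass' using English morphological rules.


Apply rule: Add -es (sibilant/fricative ending). 'glass' becomes 'glasses'.

glasses


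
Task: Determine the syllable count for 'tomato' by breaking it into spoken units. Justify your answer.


Break 'tomato' into syllables: to-ma-to -> to | ma | to = 3 syllables

3 syllables


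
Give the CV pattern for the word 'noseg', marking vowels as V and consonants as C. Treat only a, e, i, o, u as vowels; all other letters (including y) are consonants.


Letter mapping: n = C, o = V, s = C, e = V, g = C.

CVCVC


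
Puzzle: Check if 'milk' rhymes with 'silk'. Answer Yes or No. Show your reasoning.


Rime (stressed vowel + following sounds) of 'milk': -ilk = /ɪlk/
Rime of 'silk': -ilk = /ɪlk/
/ɪlk/ and /ɪlk/ are the same ending sound, so the words rhyme.

Yes


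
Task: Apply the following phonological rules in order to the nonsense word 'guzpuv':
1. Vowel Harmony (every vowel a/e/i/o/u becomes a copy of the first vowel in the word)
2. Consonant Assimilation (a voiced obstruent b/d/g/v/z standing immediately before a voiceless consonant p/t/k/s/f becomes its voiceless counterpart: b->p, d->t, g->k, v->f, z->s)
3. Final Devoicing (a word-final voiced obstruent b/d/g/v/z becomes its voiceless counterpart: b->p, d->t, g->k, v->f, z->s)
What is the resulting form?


Starting form: 'guzpuv'
Rule 1: Vowel Harmony: all vowels already match. No change.
Rule 2: Consonant Assimilation: voiced obstruent before voiceless consonant becomes voiceless ('zp' -> 'sp'). 'guzpuv' -> 'guspuv'
Rule 3: Final Devoicing: word-final voiced obstruent 'v' becomes voiceless 'f'. 'guspuv' -> 'guspuf'
Final form: 'guspuf'

guspuf


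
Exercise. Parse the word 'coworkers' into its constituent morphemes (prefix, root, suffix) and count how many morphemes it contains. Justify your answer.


Step 1: Identify prefix: 'co' (meaning: together)
Step 2: Identify root: 'work'
Step 3: Identify suffix(es): 'er, s'
Decomposition: co- (prefix: together) + work (root) + -er (suffix: one who) + -s (plural)
Total morphemes: 4

4 morphemes (co- (prefix: together) + work (root) + -er (suffix: one who) + -s (plural))


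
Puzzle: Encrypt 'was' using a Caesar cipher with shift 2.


Shift each letter by 2: w -> y, a -> c, s -> u. Result: 'ycu'.

ycu


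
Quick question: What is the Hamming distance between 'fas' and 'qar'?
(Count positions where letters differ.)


Alignment:
Position 1: 'f' vs 'q' = DIFFER
Position 2: 'a' vs 'a' = match
Position 3: 's' vs 'r' = DIFFER
Total differences: 2

2


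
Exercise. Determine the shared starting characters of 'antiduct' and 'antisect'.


Compare from the start: 4 characters match: 'anti'. Mismatch at position 5: 'd' vs 's'.

anti


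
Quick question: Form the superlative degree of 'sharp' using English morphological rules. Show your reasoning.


Apply superlative formation (add -est): 'sharp' -> 'sharpest'.

sharpest


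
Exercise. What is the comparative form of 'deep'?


Apply comparative formation (add -er): 'deep' -> 'deeper'.

deeper


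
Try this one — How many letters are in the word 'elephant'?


Spell out 'elephant' and number each letter: e(1), l(2), e(3), p(4), h(5), a(6), n(7), t(8). Total: 8 letters.

8


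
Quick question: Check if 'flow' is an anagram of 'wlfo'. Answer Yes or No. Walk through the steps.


Sorted letters of 'flow': 'flow'
Sorted letters of 'wlfo': 'flow'
They match.

Yes


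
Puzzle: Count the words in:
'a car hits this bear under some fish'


Split into words: a | car | hits | this | bear | under | some | fish = 8 words.

8


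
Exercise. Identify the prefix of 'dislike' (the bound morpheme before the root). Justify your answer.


The word 'dislike' = 'dis' (prefix) + 'like' (root). The prefix is 'dis'.

dis


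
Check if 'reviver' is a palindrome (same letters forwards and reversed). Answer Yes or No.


Forward: 'reviver'
Reversed: 'reviver'
They are identical.

Yes


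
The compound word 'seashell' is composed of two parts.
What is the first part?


Split 'seashell' into 'sea' + 'shell'. The first part is 'sea'.

sea


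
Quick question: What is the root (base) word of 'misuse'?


Remove prefix 'mis' from 'misuse' to get root 'use'.

use


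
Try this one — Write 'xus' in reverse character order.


Reverse 'xus' character by character: 'sux'.

sux


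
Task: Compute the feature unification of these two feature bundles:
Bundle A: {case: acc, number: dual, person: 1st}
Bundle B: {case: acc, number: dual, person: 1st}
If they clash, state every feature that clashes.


Compare features:
case: A=acc vs B=acc -> unified: acc
number: A=dual vs B=dual -> unified: dual
person: A=1st vs B=1st -> unified: 1st
No clashes found.

Unified: {case: acc, number: dual, person: 1st}


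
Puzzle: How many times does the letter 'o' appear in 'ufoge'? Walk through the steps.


Letter 'o' in 'ufoge': found at position(s) 3 = 1 occurrence(s).

1


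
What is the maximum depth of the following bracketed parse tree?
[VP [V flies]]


Count bracket nesting levels:
'[' at pos 0: depth = 1
'[' at pos 4: depth = 2
Maximum depth reached: 2

2


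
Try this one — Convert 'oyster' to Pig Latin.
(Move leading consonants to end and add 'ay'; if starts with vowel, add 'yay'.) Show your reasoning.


'oyster' starts with a vowel, so add 'yay': 'oysteryay'.

oysteryay


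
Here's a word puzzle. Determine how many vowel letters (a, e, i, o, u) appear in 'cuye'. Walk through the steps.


Vowels in 'cuye': u, e = 2 vowels.

2


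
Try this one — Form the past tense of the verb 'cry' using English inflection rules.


Apply rule: Change -y to -ied. 'cry' becomes 'cried'.

cried


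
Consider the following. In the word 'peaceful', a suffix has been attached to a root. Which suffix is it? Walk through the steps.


The word 'peaceful' = 'peace' (root) + '-ful' (suffix). The suffix is '-ful'.

ful


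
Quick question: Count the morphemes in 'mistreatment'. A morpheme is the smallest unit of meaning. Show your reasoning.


Decomposition: mis- (prefix) + treat (root) + -ment (suffix) = 3 morpheme(s)

3 morphemes


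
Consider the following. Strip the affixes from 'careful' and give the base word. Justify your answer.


Remove suffix '-ful' from 'careful' to get root 'care'.

care


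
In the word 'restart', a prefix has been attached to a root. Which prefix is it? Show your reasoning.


The word 'restart' = 're' (prefix) + 'start' (root). The prefix is 're'.

re


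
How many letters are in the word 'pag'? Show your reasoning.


Spell out 'pag' and number each letter: p(1), a(2), g(3). Total: 3 letters.

3


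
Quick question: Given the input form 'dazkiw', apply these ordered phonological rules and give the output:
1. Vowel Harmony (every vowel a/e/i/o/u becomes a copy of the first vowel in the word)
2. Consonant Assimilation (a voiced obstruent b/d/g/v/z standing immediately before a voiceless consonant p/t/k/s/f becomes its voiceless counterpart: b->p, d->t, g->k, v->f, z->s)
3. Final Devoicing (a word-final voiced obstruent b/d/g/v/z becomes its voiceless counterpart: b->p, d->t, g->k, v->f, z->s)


Starting form: 'dazkiw'
Rule 1: Vowel Harmony: all vowels become 'a' (matching first vowel). 'dazkiw' -> 'dazkaw'
Rule 2: Consonant Assimilation: voiced obstruent before voiceless consonant becomes voiceless ('zk' -> 'sk'). 'dazkaw' -> 'daskaw'
Rule 3: Final Devoicing: final consonant 'w' is not one of the voiced obstruents b/d/g/v/z. No change.
Final form: 'daskaw'

daskaw


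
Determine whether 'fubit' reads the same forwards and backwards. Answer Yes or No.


Forward: 'fubit'
Reversed: 'tibuf'
They differ.

No


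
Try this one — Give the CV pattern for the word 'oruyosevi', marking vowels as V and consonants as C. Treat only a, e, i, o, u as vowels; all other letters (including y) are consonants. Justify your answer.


Letter mapping: o = V, r = C, u = V, y = C, o = V, s = C, e = V, v = C, i = V.

VCVCVCVCV


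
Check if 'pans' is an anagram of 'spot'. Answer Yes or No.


Sorted letters of 'pans': 'anps'
Sorted letters of 'spot': 'opst'
They do not match.

No


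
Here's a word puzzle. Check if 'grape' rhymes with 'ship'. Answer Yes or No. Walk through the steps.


Rime (stressed vowel + following sounds) of 'grape': -ape = /eɪp/
Rime of 'ship': -ip = /ɪp/
/eɪp/ and /ɪp/ are different ending sounds, so the words do not rhyme.

No


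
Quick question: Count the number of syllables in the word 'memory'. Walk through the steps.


Break 'memory' into syllables: mem-o-ry -> mem | o | ry = 3 syllables

3 syllables


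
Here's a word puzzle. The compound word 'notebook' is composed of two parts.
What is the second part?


Split 'notebook' into 'note' + 'book'. The second part is 'book'.

book


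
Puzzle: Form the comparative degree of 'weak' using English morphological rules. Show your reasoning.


Apply comparative formation (add -er): 'weak' -> 'weaker'.

weaker


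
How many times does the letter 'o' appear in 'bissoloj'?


Letter 'o' in 'bissoloj': found at position(s) 5, 7 = 2 occurrence(s).

2


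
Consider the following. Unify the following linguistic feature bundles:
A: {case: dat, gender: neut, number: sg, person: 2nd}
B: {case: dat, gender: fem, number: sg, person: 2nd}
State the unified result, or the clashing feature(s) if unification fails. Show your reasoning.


Compare features:
case: A=dat vs B=dat -> unified: dat
gender: A=neut vs B=fem -> CLASH
number: A=sg vs B=sg -> unified: sg
person: A=2nd vs B=2nd -> unified: 2nd
Clash detected on feature 'gender' (neut vs fem); unification fails.

CLASH on 'gender' (neut vs fem)


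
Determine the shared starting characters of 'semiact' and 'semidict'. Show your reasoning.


Compare from the start: 4 characters match: 'semi'. Mismatch at position 5: 'a' vs 'd'.

semi


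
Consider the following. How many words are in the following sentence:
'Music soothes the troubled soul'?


Split into words: Music | soothes | the | troubled | soul = 5 words.

5


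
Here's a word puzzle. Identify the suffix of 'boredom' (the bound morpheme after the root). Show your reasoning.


The word 'boredom' = 'bore' (root) + '-dom' (suffix). The suffix is '-dom'.

dom


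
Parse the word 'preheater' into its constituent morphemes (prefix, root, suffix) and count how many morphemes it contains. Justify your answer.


Step 1: Identify prefix: 'pre' (meaning: before)
Step 2: Identify root: 'heat'
Step 3: Identify suffix(es): 'er'
Decomposition: pre- (prefix: before) + heat (root) + -er (suffix: one who)
Total morphemes: 3

3 morphemes (pre- (prefix: before) + heat (root) + -er (suffix: one who))


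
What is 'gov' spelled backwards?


Reverse 'gov' character by character: 'vog'.

vog


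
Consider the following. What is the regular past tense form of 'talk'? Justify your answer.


Apply rule: Add -ed. 'talk' becomes 'talked'.

talked


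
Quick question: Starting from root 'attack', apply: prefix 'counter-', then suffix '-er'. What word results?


Step 1: Add prefix 'counter-' to 'attack' = 'counterattack'
Step 2: Add suffix '-er' to 'counterattack' = 'counterattacker'

counterattacker


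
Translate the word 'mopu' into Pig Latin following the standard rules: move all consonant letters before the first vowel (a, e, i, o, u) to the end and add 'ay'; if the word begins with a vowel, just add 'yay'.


'mopu': move consonant cluster 'm' to end and add 'ay': 'opumay'.

opumay


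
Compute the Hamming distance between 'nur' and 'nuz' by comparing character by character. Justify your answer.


Alignment:
Position 1: 'n' vs 'n' = match
Position 2: 'u' vs 'u' = match
Position 3: 'r' vs 'z' = DIFFER
Total differences: 1

1


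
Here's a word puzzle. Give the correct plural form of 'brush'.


Apply rule: Add -es (sibilant/fricative ending). 'brush' becomes 'brushes'.

brushes


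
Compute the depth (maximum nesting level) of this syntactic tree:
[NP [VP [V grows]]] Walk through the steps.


Count bracket nesting levels:
'[' at pos 0: depth = 1
'[' at pos 4: depth = 2
'[' at pos 8: depth = 3
Maximum depth reached: 3

3


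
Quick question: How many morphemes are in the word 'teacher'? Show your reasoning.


Decomposition: teach (root) + -er (suffix) = 2 morpheme(s)

2 morphemes


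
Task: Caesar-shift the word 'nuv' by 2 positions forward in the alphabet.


Shift each letter by 2: n -> p, u -> w, v -> x. Result: 'pwx'.

pwx


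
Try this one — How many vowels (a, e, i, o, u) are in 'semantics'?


Vowels in 'semantics': e, a, i = 3 vowels.

3


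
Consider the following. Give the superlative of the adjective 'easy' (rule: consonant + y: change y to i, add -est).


Apply superlative formation (consonant + y: change y to i, add -est): 'easy' -> 'easiest'.

easiest


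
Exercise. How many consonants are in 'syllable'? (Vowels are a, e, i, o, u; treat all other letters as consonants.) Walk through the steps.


Consonants in 'syllable': s, y, l, l, b, l = 6 consonants.

6


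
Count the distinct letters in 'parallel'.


Unique letters in 'parallel': {a, e, l, p, r} = 5 distinct letters.

5


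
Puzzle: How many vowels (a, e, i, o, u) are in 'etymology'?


Vowels in 'etymology': e, o, o = 3 vowels.

3


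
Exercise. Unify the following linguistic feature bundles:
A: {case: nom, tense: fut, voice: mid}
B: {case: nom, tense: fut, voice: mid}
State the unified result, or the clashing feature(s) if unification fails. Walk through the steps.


Compare features:
case: A=nom vs B=nom -> unified: nom
tense: A=fut vs B=fut -> unified: fut
voice: A=mid vs B=mid -> unified: mid
No clashes found.

Unified: {case: nom, tense: fut, voice: mid}


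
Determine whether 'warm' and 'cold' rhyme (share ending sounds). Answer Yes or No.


Rime (stressed vowel + following sounds) of 'warm': -arm = /ɔːrm/
Rime of 'cold': -old = /oʊld/
/ɔːrm/ and /oʊld/ are different ending sounds, so the words do not rhyme.

No


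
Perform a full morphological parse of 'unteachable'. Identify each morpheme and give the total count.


Step 1: Identify prefix: 'un' (meaning: not/reverse)
Step 2: Identify root: 'teach'
Step 3: Identify suffix(es): 'able'
Decomposition: un- (prefix: not/reverse) + teach (root) + -able (suffix: capable of)
Total morphemes: 3

3 morphemes (un- (prefix: not/reverse) + teach (root) + -able (suffix: capable of))


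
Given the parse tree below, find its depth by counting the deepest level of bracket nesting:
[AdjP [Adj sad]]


Count bracket nesting levels:
'[' at pos 0: depth = 1
'[' at pos 6: depth = 2
Maximum depth reached: 2

2


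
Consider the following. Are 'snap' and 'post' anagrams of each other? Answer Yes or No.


Sorted letters of 'snap': 'anps'
Sorted letters of 'post': 'opst'
They do not match.

No


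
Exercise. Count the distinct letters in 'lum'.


Unique letters in 'lum': {l, m, u} = 3 distinct letters.

3


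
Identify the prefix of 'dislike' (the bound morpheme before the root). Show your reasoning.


The word 'dislike' = 'dis' (prefix) + 'like' (root). The prefix is 'dis'.

dis


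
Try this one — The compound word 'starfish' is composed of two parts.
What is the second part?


Split 'starfish' into 'star' + 'fish'. The second part is 'fish'.

fish


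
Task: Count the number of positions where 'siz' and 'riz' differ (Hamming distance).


Alignment:
Position 1: 's' vs 'r' = DIFFER
Position 2: 'i' vs 'i' = match
Position 3: 'z' vs 'z' = match
Total differences: 1

1


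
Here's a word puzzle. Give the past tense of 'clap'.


Apply rule: Double final consonant and add -ed. 'clap' becomes 'clapped'.

clapped


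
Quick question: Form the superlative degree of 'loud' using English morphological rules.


Apply superlative formation (add -est): 'loud' -> 'loudest'.

loudest


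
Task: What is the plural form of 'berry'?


Apply rule: Change -y to -ies (consonant + y). 'berry' becomes 'berries'.

berries


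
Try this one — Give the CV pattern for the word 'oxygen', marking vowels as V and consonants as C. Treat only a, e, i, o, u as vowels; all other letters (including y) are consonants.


Letter mapping: o = V, x = C, y = C, g = C, e = V, n = C.

VCCCVC


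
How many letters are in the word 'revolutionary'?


Spell out 'revolutionary' and number each letter: r(1), e(2), v(3), o(4), l(5), u(6), t(7), i(8), o(9), n(10), a(11), r(12), y(13). Total: 13 letters.

13


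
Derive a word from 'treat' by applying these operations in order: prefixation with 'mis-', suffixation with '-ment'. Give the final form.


Step 1: Add prefix 'mis-' to 'treat' = 'mistreat'
Step 2: Add suffix '-ment' to 'mistreat' = 'mistreatment'

mistreatment


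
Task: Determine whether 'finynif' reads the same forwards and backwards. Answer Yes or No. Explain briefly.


Forward: 'finynif'
Reversed: 'finynif'
They are identical.

Yes


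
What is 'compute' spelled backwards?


Reverse 'compute' character by character: 'etupmoc'.

etupmoc


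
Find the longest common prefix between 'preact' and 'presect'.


Compare from the start: 3 characters match: 'pre'. Mismatch at position 4: 'a' vs 's'.

pre


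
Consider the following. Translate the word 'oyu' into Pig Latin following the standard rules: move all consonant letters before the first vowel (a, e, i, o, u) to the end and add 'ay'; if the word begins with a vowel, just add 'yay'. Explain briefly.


'oyu' starts with a vowel, so add 'yay': 'oyuyay'.

oyuyay


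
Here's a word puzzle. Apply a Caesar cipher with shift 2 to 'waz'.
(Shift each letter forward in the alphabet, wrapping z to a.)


Shift each letter by 2: w -> y, a -> c, z -> b. Result: 'ycb'.

ycb


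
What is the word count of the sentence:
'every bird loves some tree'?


Split into words: every | bird | loves | some | tree = 5 words.

5


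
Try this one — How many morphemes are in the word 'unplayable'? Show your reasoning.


Decomposition: un- (prefix) + play (root) + -able (suffix) = 3 morpheme(s)

3 morphemes


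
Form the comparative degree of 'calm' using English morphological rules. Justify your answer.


Apply comparative formation (add -er): 'calm' -> 'calmer'.

calmer


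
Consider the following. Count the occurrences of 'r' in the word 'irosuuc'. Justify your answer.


Letter 'r' in 'irosuuc': found at position(s) 2 = 1 occurrence(s).

1


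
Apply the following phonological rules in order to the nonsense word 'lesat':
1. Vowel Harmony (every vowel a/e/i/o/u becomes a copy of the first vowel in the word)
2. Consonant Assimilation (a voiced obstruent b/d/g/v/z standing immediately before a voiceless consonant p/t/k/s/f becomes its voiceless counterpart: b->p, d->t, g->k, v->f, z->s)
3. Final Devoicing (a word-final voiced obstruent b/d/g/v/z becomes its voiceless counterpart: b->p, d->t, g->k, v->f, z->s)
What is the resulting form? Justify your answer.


Starting form: 'lesat'
Rule 1: Vowel Harmony: all vowels become 'e' (matching first vowel). 'lesat' -> 'leset'
Rule 2: Consonant Assimilation: no voiced obstruent (b/d/g/v/z) stands immediately before a voiceless consonant (p/t/k/s/f). No change.
Rule 3: Final Devoicing: final consonant 't' is not one of the voiced obstruents b/d/g/v/z. No change.
Final form: 'leset'

leset


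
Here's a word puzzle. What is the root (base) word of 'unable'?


Remove prefix 'un' from 'unable' to get root 'able'.

able


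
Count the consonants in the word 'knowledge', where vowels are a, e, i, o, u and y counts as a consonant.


Consonants in 'knowledge': k, n, w, l, d, g = 6 consonants.

6


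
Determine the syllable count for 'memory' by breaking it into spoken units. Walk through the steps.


Break 'memory' into syllables: mem-o-ry -> mem | o | ry = 3 syllables

3 syllables


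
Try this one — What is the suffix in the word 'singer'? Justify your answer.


The word 'singer' = 'sing' (root) + '-er' (suffix). The suffix is '-er'.

er


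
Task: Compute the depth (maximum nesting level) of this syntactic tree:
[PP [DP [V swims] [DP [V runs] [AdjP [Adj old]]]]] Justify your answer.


Count bracket nesting levels:
'[' at pos 0: depth = 1
'[' at pos 4: depth = 2
'[' at pos 8: depth = 3
'[' at pos 18: depth = 3
'[' at pos 22: depth = 4
'[' at pos 31: depth = 4
'[' at pos 37: depth = 5
Maximum depth reached: 5

5


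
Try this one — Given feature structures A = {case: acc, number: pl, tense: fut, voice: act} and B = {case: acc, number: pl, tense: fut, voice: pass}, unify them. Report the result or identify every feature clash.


Compare features:
case: A=acc vs B=acc -> unified: acc
number: A=pl vs B=pl -> unified: pl
tense: A=fut vs B=fut -> unified: fut
voice: A=act vs B=pass -> CLASH
Clash detected on feature 'voice' (act vs pass); unification fails.

CLASH on 'voice' (act vs pass)


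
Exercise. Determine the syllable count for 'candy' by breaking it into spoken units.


Break 'candy' into syllables: can-dy -> can | dy = 2 syllables

2 syllables


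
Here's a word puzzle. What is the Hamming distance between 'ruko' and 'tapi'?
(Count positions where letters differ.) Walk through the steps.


Alignment:
Position 1: 'r' vs 't' = DIFFER
Position 2: 'u' vs 'a' = DIFFER
Position 3: 'k' vs 'p' = DIFFER
Position 4: 'o' vs 'i' = DIFFER
Total differences: 4

4
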